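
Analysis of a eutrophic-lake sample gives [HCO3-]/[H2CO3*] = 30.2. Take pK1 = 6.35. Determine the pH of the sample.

From K1 = [H⁺][HCO3-]/[H2CO3*]:  pH = pK1 + log₁₀([HCO3-]/[H2CO3*])
log₁₀(30.2) = +1.480
pH = 6.35 + (+1.480) = 7.83

pH = 7.83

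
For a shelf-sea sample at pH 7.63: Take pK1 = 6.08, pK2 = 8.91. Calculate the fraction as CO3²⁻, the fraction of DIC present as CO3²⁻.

α₂ = 1 / (1 + [H⁺]/K2 + [H⁺]²/(K1K2)) = 1 / (1 + 10^+1.28 + 10^-0.27)
   = 1 / (1 + 19.055 + 0.53703) = 1/20.592 = 0.04856

α₂ = 0.0486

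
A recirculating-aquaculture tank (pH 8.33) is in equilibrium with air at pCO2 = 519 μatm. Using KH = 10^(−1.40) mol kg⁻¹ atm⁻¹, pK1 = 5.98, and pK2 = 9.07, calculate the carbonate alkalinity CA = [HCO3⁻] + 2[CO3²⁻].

[CO2*] = KH · pCO2 = 10^(−1.40) × 519×10^-6 = 2.066×10^-5 mol/kg
α₀ = 1/(1 + K1/[H⁺] + K1K2/[H⁺]²) = 1/(1 + 10^+2.35 + 10^+1.61) = 0.003765
DIC = [CO2*]/α₀ = 2.066×10^-5 / 0.003765 = 5.488 mmol/kg
CA = (α₁ + 2α₂)·DIC = (0.8429 + 2×0.1534) × 5.488 = 6.31 mmol/kg

CA = 6.31 mmol/kg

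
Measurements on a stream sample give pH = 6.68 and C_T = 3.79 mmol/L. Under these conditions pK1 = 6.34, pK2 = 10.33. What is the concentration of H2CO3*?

α₀ = 1 / (1 + K1/[H⁺] + K1K2/[H⁺]²) = 1 / (1 + 10^+0.34 + 10^-3.31)
   = 1 / (1 + 2.1878 + 0.00048978) = 1/3.1883 = 0.3137
[CO2*] = α₀ × DIC = 0.3137 × 3.79 = 1.19 mmol/L

[CO2*] = 1.19 mmol/L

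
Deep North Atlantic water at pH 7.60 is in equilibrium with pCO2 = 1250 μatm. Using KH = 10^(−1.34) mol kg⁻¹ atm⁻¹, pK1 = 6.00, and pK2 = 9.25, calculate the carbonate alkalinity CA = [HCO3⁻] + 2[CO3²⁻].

CA = 2.38 mmol/kg

[CO2*] = KH · pCO2 = 10^(−1.34) × 1250×10^-6 = 5.714×10^-5 mol/kg
α₀ = 1/(1 + K1/[H⁺] + K1K2/[H⁺]²) = 1/(1 + 10^+1.60 + 10^-0.05) = 0.02398
DIC = [CO2*]/α₀ = 5.714×10^-5 / 0.02398 = 2.383 mmol/kg
CA = (α₁ + 2α₂)·DIC = (0.9546 + 2×0.02137) × 2.383 = 2.38 mmol/kg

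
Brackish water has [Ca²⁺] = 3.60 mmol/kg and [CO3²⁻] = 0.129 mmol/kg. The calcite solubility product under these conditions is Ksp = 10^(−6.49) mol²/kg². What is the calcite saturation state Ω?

Ω = 1.44

Ksp = 10^(−6.49) = 3.236×10^-7
Ω = [Ca²⁺][CO3²⁻]/Ksp = (3.60×10^-3)(0.129×10^-3) / 3.236×10^-7 = 1.44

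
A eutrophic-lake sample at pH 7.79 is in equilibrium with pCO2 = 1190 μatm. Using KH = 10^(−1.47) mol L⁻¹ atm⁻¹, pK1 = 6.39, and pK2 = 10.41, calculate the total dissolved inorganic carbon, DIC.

[CO2*] = KH · pCO2 = 10^(−1.47) × 1190×10^-6 = 4.032×10^-5 mol/L
α₀ = 1/(1 + K1/[H⁺] + K1K2/[H⁺]²) = 1/(1 + 10^+1.40 + 10^-1.22) = 0.03820
DIC = [CO2*]/α₀ = 4.032×10^-5 / 0.03820 = 1.06 mmol/L

DIC = 1.06 mmol/L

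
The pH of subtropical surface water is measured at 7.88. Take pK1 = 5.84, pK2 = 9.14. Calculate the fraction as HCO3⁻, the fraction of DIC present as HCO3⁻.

α₁ = 1 / (1 + [H⁺]/K1 + K2/[H⁺]) = 1 / (1 + 10^-2.04 + 10^-1.26)
   = 1 / (1 + 0.0091201 + 0.054954) = 1/1.0641 = 0.9398

α₁ = 0.940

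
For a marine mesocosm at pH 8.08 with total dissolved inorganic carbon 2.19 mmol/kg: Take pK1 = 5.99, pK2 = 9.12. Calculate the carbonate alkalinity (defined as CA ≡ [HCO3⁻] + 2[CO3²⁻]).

CA = [HCO3⁻] + 2[CO3²⁻] = (α₁ + 2α₂)·DIC
At pH 8.08: [H⁺]/K1 = 10^-2.09 = 0.0081283, K2/[H⁺] = 10^-1.04 = 0.091201
α₁ = 1/(1 + 0.0081283 + 0.091201) = 1/1.0993 = 0.9096; α₂ = α₁·K2/[H⁺] = 0.08296
α₁ + 2α₂ = 1.0756
CA = 1.0756 × 2.19 = 2.36 mmol/kg

CA = 2.36 mmol/kg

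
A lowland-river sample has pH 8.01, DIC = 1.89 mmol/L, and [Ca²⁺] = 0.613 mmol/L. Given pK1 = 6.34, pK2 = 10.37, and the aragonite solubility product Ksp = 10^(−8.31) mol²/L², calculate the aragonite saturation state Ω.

α₂ = 1 / (1 + [H⁺]/K2 + [H⁺]²/(K1K2)) = 1 / (1 + 10^+2.36 + 10^+0.69)
   = 1 / (1 + 229.09 + 4.8978) = 1/234.98 = 0.004256
[CO3²⁻] = α₂ × DIC = 0.004256 × 1.89 = 0.008043 mmol/L = 8.043 μmol/L
Ksp = 10^(−8.31) = 4.898×10^-9
Ω = [Ca²⁺][CO3²⁻]/Ksp = (0.613×10^-3)(8.043×10^-6) / 4.898×10^-9 = 1.01

Ω = 1.01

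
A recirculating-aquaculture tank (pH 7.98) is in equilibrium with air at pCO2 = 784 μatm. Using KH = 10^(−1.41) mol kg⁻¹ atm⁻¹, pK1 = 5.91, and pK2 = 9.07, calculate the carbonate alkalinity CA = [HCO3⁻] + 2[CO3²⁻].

[CO2*] = KH · pCO2 = 10^(−1.41) × 784×10^-6 = 3.050×10^-5 mol/kg
α₀ = 1/(1 + K1/[H⁺] + K1K2/[H⁺]²) = 1/(1 + 10^+2.07 + 10^+0.98) = 0.007810
DIC = [CO2*]/α₀ = 3.050×10^-5 / 0.007810 = 3.905 mmol/kg
CA = (α₁ + 2α₂)·DIC = (0.9176 + 2×0.07459) × 3.905 = 4.17 mmol/kg

CA = 4.17 mmol/kg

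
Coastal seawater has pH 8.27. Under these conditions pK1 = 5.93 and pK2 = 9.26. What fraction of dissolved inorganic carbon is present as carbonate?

α₂ = 1 / (1 + [H⁺]/K2 + [H⁺]²/(K1K2)) = 1 / (1 + 10^+0.99 + 10^-1.35)
   = 1 / (1 + 9.7724 + 0.044668) = 1/10.817 = 0.09245

α₂ = 0.0924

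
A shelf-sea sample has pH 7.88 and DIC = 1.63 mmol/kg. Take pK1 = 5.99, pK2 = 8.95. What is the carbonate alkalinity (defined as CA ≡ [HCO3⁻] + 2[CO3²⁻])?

CA = 1.74 mmol/kg

CA = [HCO3⁻] + 2[CO3²⁻] = (α₁ + 2α₂)·DIC
At pH 7.88: [H⁺]/K1 = 10^-1.89 = 0.012882, K2/[H⁺] = 10^-1.07 = 0.085114
α₁ = 1/(1 + 0.012882 + 0.085114) = 1/1.0980 = 0.9107; α₂ = α₁·K2/[H⁺] = 0.07752
α₁ + 2α₂ = 1.0658
CA = 1.0658 × 1.63 = 1.74 mmol/kg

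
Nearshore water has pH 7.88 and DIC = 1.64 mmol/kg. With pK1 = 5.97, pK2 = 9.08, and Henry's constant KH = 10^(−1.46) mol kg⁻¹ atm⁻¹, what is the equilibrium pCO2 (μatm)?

pCO2 = 541 μatm

α₀ = 1 / (1 + K1/[H⁺] + K1K2/[H⁺]²) = 1 / (1 + 10^+1.91 + 10^+0.71)
   = 1 / (1 + 81.283 + 5.1286) = 1/87.412 = 0.01144
[CO2*] = α₀ × DIC = 0.01144 × 1.64 = 0.01876 mmol/kg = 18.76 μmol/kg
pCO2 = [CO2*]/KH = 1.876×10^-5 / 3.467×10^-2 = 541 μatm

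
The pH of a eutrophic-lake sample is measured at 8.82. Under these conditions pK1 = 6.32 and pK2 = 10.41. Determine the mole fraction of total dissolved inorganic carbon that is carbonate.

α₂ = 1 / (1 + [H⁺]/K2 + [H⁺]²/(K1K2)) = 1 / (1 + 10^+1.59 + 10^-0.91)
   = 1 / (1 + 38.905 + 0.12303) = 1/40.028 = 0.02498

α₂ = 0.0250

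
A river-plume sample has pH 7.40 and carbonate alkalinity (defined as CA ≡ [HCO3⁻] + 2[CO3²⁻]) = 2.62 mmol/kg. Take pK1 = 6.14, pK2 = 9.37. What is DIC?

DIC = 2.73 mmol/kg

CA = [HCO3⁻] + 2[CO3²⁻] = (α₁ + 2α₂)·DIC
At pH 7.40: [H⁺]/K1 = 10^-1.26 = 0.054954, K2/[H⁺] = 10^-1.97 = 0.010715
α₁ = 1/(1 + 0.054954 + 0.010715) = 1/1.0657 = 0.9384; α₂ = α₁·K2/[H⁺] = 0.01005
α₁ + 2α₂ = 0.9585
DIC = CA / (α₁ + 2α₂) = 2.62 / 0.9585 = 2.73 mmol/kg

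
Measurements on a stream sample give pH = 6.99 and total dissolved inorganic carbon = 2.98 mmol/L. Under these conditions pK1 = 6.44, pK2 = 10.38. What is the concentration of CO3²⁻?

[CO3²⁻] = 0.947 μmol/L

α₂ = 1 / (1 + [H⁺]/K2 + [H⁺]²/(K1K2)) = 1 / (1 + 10^+3.39 + 10^+2.84)
   = 1 / (1 + 2454.7 + 691.83) = 1/3147.5 = 0.0003177
[CO3²⁻] = α₂ × DIC = 0.0003177 × 2.98 = 0.000947 mmol/L = 0.947 μmol/L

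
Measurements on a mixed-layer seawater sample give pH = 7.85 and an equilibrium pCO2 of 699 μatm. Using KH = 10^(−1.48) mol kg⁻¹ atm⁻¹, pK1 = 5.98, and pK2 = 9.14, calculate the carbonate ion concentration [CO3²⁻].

[CO2*] = KH · pCO2 = 10^(−1.48) × 699×10^-6 = 2.315×10^-5 mol/kg
α₀ = 1/(1 + K1/[H⁺] + K1K2/[H⁺]²) = 1/(1 + 10^+1.87 + 10^+0.58) = 0.01267
DIC = [CO2*]/α₀ = 2.315×10^-5 / 0.01267 = 1.827 mmol/kg
[CO3²⁻] = α₂·DIC; α₂ = 0.04817, so [CO3²⁻] = 0.04817 × 1.827 = 0.0880 mmol/kg

[CO3²⁻] = 0.0880 mmol/kg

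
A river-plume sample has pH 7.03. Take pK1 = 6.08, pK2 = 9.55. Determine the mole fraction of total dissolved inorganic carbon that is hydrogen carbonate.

α₁ = 1 / (1 + [H⁺]/K1 + K2/[H⁺]) = 1 / (1 + 10^-0.95 + 10^-2.52)
   = 1 / (1 + 0.11220 + 0.0030200) = 1/1.1152 = 0.8967

α₁ = 0.897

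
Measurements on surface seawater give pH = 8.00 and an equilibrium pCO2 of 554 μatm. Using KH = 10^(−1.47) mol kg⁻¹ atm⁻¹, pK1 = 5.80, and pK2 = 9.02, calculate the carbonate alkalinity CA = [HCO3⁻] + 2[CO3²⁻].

[CO2*] = KH · pCO2 = 10^(−1.47) × 554×10^-6 = 1.877×10^-5 mol/kg
α₀ = 1/(1 + K1/[H⁺] + K1K2/[H⁺]²) = 1/(1 + 10^+2.20 + 10^+1.18) = 0.005727
DIC = [CO2*]/α₀ = 1.877×10^-5 / 0.005727 = 3.278 mmol/kg
CA = (α₁ + 2α₂)·DIC = (0.9076 + 2×0.08667) × 3.278 = 3.54 mmol/kg

CA = 3.54 mmol/kg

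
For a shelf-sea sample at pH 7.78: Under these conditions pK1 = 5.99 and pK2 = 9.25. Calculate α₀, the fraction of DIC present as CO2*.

α₀ = 0.0154

α₀ = 1 / (1 + K1/[H⁺] + K1K2/[H⁺]²) = 1 / (1 + 10^+1.79 + 10^+0.32)
   = 1 / (1 + 61.660 + 2.0893) = 1/64.749 = 0.01544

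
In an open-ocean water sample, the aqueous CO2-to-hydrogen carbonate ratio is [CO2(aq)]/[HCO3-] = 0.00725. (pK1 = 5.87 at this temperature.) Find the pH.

From K1 = [H⁺][HCO3-]/[CO2(aq)]:  pH = pK1 − log₁₀([CO2(aq)]/[HCO3-])
log₁₀(0.00725) = -2.140
pH = 5.87 − (-2.140) = 8.01

pH = 8.01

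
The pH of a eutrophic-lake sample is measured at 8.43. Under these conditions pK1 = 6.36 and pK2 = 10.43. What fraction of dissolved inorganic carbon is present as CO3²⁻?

α₂ = 1 / (1 + [H⁺]/K2 + [H⁺]²/(K1K2)) = 1 / (1 + 10^+2.00 + 10^-0.07)
   = 1 / (1 + 100.00 + 0.85114) = 1/101.85 = 0.009818

α₂ = 0.00982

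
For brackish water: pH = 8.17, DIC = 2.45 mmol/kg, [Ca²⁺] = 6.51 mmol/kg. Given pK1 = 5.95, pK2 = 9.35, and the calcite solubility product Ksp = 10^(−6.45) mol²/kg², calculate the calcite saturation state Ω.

α₂ = 1 / (1 + [H⁺]/K2 + [H⁺]²/(K1K2)) = 1 / (1 + 10^+1.18 + 10^-1.04)
   = 1 / (1 + 15.136 + 0.091201) = 1/16.227 = 0.06163
[CO3²⁻] = α₂ × DIC = 0.06163 × 2.45 = 0.1510 mmol/kg
Ksp = 10^(−6.45) = 3.548×10^-7
Ω = [Ca²⁺][CO3²⁻]/Ksp = (6.51×10^-3)(1.510×10^-4) / 3.548×10^-7 = 2.77

Ω = 2.77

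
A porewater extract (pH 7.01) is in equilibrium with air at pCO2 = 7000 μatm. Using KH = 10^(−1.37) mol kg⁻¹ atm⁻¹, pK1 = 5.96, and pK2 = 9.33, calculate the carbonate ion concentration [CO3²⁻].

[CO2*] = KH · pCO2 = 10^(−1.37) × 7000×10^-6 = 2.986×10^-4 mol/kg
α₀ = 1/(1 + K1/[H⁺] + K1K2/[H⁺]²) = 1/(1 + 10^+1.05 + 10^-1.27) = 0.08147
DIC = [CO2*]/α₀ = 2.986×10^-4 / 0.08147 = 3.665 mmol/kg
[CO3²⁻] = α₂·DIC; α₂ = 0.004375, so [CO3²⁻] = 0.004375 × 3.665 = 0.0160 mmol/kg = 16.0 μmol/kg

[CO3²⁻] = 16.0 μmol/kg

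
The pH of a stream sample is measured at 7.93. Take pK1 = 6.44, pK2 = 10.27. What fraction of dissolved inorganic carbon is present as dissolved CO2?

α₀ = 1 / (1 + K1/[H⁺] + K1K2/[H⁺]²) = 1 / (1 + 10^+1.49 + 10^-0.85)
   = 1 / (1 + 30.903 + 0.14125) = 1/32.044 = 0.03121

α₀ = 0.0312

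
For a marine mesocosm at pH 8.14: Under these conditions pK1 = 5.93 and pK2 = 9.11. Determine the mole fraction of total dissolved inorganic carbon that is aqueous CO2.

α₀ = 0.00554

α₀ = 1 / (1 + K1/[H⁺] + K1K2/[H⁺]²) = 1 / (1 + 10^+2.21 + 10^+1.24)
   = 1 / (1 + 162.18 + 17.378) = 1/180.56 = 0.005538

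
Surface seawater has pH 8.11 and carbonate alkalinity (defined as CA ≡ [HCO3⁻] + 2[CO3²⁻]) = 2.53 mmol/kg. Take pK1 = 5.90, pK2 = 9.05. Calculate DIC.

DIC = 2.31 mmol/kg

CA = [HCO3⁻] + 2[CO3²⁻] = (α₁ + 2α₂)·DIC
At pH 8.11: [H⁺]/K1 = 10^-2.21 = 0.0061660, K2/[H⁺] = 10^-0.94 = 0.11482
α₁ = 1/(1 + 0.0061660 + 0.11482) = 1/1.1210 = 0.8921; α₂ = α₁·K2/[H⁺] = 0.1024
α₁ + 2α₂ = 1.0969
DIC = CA / (α₁ + 2α₂) = 2.53 / 1.0969 = 2.31 mmol/kg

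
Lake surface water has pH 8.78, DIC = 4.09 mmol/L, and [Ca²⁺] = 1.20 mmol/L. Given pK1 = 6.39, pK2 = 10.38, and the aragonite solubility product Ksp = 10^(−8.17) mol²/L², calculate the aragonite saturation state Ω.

Ω = 17.7

α₂ = 1 / (1 + [H⁺]/K2 + [H⁺]²/(K1K2)) = 1 / (1 + 10^+1.60 + 10^-0.79)
   = 1 / (1 + 39.811 + 0.16218) = 1/40.973 = 0.02441
[CO3²⁻] = α₂ × DIC = 0.02441 × 4.09 = 0.09982 mmol/L
Ksp = 10^(−8.17) = 6.761×10^-9
Ω = [Ca²⁺][CO3²⁻]/Ksp = (1.20×10^-3)(9.982×10^-5) / 6.761×10^-9 = 17.7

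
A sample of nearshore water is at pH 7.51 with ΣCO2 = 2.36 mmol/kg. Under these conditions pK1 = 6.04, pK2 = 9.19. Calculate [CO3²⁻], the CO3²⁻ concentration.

[CO3²⁻] = 0.0467 mmol/kg

α₂ = 1 / (1 + [H⁺]/K2 + [H⁺]²/(K1K2)) = 1 / (1 + 10^+1.68 + 10^+0.21)
   = 1 / (1 + 47.863 + 1.6218) = 1/50.485 = 0.01981
[CO3²⁻] = α₂ × DIC = 0.01981 × 2.36 = 0.0467 mmol/kg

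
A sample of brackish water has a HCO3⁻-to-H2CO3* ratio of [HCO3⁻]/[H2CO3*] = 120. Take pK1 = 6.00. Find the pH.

From K1 = [H⁺][HCO3⁻]/[H2CO3*]:  pH = pK1 + log₁₀([HCO3⁻]/[H2CO3*])
log₁₀(120) = +2.079
pH = 6.00 + (+2.079) = 8.08

pH = 8.08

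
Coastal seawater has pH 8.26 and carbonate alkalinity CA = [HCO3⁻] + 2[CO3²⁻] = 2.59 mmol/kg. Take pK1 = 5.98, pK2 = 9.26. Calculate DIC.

CA = [HCO3⁻] + 2[CO3²⁻] = (α₁ + 2α₂)·DIC
At pH 8.26: [H⁺]/K1 = 10^-2.28 = 0.0052481, K2/[H⁺] = 10^-1.00 = 0.10000
α₁ = 1/(1 + 0.0052481 + 0.10000) = 1/1.1052 = 0.9048; α₂ = α₁·K2/[H⁺] = 0.09048
α₁ + 2α₂ = 1.0857
DIC = CA / (α₁ + 2α₂) = 2.59 / 1.0857 = 2.39 mmol/kg

DIC = 2.39 mmol/kg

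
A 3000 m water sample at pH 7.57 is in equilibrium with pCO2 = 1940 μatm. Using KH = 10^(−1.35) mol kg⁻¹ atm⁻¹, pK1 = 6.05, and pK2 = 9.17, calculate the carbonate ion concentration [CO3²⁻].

[CO2*] = KH · pCO2 = 10^(−1.35) × 1940×10^-6 = 8.666×10^-5 mol/kg
α₀ = 1/(1 + K1/[H⁺] + K1K2/[H⁺]²) = 1/(1 + 10^+1.52 + 10^-0.08) = 0.02862
DIC = [CO2*]/α₀ = 8.666×10^-5 / 0.02862 = 3.028 mmol/kg
[CO3²⁻] = α₂·DIC; α₂ = 0.02380, so [CO3²⁻] = 0.02380 × 3.028 = 0.0721 mmol/kg

[CO3²⁻] = 0.0721 mmol/kg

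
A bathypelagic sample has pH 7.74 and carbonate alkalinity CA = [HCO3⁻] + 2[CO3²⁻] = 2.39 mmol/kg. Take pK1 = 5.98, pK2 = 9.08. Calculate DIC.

CA = [HCO3⁻] + 2[CO3²⁻] = (α₁ + 2α₂)·DIC
At pH 7.74: [H⁺]/K1 = 10^-1.76 = 0.017378, K2/[H⁺] = 10^-1.34 = 0.045709
α₁ = 1/(1 + 0.017378 + 0.045709) = 1/1.0631 = 0.9407; α₂ = α₁·K2/[H⁺] = 0.04300
α₁ + 2α₂ = 1.0266
DIC = CA / (α₁ + 2α₂) = 2.39 / 1.0266 = 2.33 mmol/kg

DIC = 2.33 mmol/kg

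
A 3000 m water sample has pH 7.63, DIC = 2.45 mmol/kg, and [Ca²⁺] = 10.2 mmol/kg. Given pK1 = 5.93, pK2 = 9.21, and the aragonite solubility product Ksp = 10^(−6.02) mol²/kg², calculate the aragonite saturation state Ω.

Ω = 0.658

α₂ = 1 / (1 + [H⁺]/K2 + [H⁺]²/(K1K2)) = 1 / (1 + 10^+1.58 + 10^-0.12)
   = 1 / (1 + 38.019 + 0.75858) = 1/39.778 = 0.02514
[CO3²⁻] = α₂ × DIC = 0.02514 × 2.45 = 0.06159 mmol/kg
Ksp = 10^(−6.02) = 9.550×10^-7
Ω = [Ca²⁺][CO3²⁻]/Ksp = (10.2×10^-3)(6.159×10^-5) / 9.550×10^-7 = 0.658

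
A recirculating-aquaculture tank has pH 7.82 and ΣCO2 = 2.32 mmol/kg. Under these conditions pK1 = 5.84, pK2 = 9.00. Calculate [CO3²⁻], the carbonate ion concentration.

α₂ = 1 / (1 + [H⁺]/K2 + [H⁺]²/(K1K2)) = 1 / (1 + 10^+1.18 + 10^-0.80)
   = 1 / (1 + 15.136 + 0.15849) = 1/16.294 = 0.06137
[CO3²⁻] = α₂ × DIC = 0.06137 × 2.32 = 0.142 mmol/kg

[CO3²⁻] = 0.142 mmol/kg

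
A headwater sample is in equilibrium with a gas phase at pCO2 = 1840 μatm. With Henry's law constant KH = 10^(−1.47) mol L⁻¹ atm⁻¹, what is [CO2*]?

[CO2*] = 62.3 μmol/L

KH = 10^(−1.47) = 3.388×10^-2 mol L⁻¹ atm⁻¹
[CO2*] = KH · pCO2 = 3.388×10^-2 × 1840×10^-6 atm = 6.23×10^-5 mol/L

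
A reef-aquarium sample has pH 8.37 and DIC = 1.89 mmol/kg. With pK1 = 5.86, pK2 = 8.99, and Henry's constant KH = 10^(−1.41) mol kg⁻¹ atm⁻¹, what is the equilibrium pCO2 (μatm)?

α₀ = 1 / (1 + K1/[H⁺] + K1K2/[H⁺]²) = 1 / (1 + 10^+2.51 + 10^+1.89)
   = 1 / (1 + 323.59 + 77.625) = 1/402.22 = 0.002486
[CO2*] = α₀ × DIC = 0.002486 × 1.89 = 0.004699 mmol/kg = 4.699 μmol/kg
pCO2 = [CO2*]/KH = 4.699×10^-6 / 3.890×10^-2 = 121 μatm

pCO2 = 121 μatm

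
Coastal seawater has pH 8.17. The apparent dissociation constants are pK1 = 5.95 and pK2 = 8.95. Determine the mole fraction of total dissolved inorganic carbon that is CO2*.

α₀ = 1 / (1 + K1/[H⁺] + K1K2/[H⁺]²) = 1 / (1 + 10^+2.22 + 10^+1.44)
   = 1 / (1 + 165.96 + 27.542) = 1/194.50 = 0.005141

α₀ = 0.00514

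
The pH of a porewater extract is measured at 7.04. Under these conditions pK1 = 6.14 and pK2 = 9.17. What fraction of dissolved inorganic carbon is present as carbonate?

α₂ = 1 / (1 + [H⁺]/K2 + [H⁺]²/(K1K2)) = 1 / (1 + 10^+2.13 + 10^+1.23)
   = 1 / (1 + 134.90 + 16.982) = 1/152.88 = 0.006541

α₂ = 0.00654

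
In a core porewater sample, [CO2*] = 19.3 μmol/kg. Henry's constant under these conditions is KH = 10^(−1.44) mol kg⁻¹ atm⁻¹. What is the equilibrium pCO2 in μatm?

pCO2 = 532 μatm

KH = 10^(−1.44) = 3.631×10^-2 mol kg⁻¹ atm⁻¹
pCO2 = [CO2*]/KH = 19.3×10^-6 / 3.631×10^-2 = 5.32×10^-4 atm = 532 μatm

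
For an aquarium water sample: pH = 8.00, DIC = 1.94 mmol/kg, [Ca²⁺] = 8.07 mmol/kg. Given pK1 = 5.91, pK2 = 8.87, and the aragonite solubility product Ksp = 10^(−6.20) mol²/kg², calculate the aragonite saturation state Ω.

α₂ = 1 / (1 + [H⁺]/K2 + [H⁺]²/(K1K2)) = 1 / (1 + 10^+0.87 + 10^-1.22)
   = 1 / (1 + 7.4131 + 0.060256) = 1/8.4734 = 0.1180
[CO3²⁻] = α₂ × DIC = 0.1180 × 1.94 = 0.2290 mmol/kg
Ksp = 10^(−6.20) = 6.310×10^-7
Ω = [Ca²⁺][CO3²⁻]/Ksp = (8.07×10^-3)(2.290×10^-4) / 6.310×10^-7 = 2.93

Ω = 2.93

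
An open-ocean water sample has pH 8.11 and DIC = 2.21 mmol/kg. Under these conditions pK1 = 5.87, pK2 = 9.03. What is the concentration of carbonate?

α₂ = 1 / (1 + [H⁺]/K2 + [H⁺]²/(K1K2)) = 1 / (1 + 10^+0.92 + 10^-1.32)
   = 1 / (1 + 8.3176 + 0.047863) = 1/9.3655 = 0.1068
[CO3²⁻] = α₂ × DIC = 0.1068 × 2.21 = 0.236 mmol/kg

[CO3²⁻] = 0.236 mmol/kg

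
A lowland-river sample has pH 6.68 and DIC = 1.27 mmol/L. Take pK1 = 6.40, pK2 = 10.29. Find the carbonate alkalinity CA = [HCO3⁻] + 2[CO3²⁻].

CA = [HCO3⁻] + 2[CO3²⁻] = (α₁ + 2α₂)·DIC
At pH 6.68: [H⁺]/K1 = 10^-0.28 = 0.52481, K2/[H⁺] = 10^-3.61 = 0.00024547
α₁ = 1/(1 + 0.52481 + 0.00024547) = 1/1.5251 = 0.6557; α₂ = α₁·K2/[H⁺] = 0.0001610
α₁ + 2α₂ = 0.6560
CA = 0.6560 × 1.27 = 0.833 mmol/L

CA = 0.833 mmol/L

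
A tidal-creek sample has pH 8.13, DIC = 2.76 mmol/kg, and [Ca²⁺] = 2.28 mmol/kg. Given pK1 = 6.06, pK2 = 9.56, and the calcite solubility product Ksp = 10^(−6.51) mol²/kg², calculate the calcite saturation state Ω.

Ω = 0.724

α₂ = 1 / (1 + [H⁺]/K2 + [H⁺]²/(K1K2)) = 1 / (1 + 10^+1.43 + 10^-0.64)
   = 1 / (1 + 26.915 + 0.22909) = 1/28.144 = 0.03553
[CO3²⁻] = α₂ × DIC = 0.03553 × 2.76 = 0.09807 mmol/kg
Ksp = 10^(−6.51) = 3.090×10^-7
Ω = [Ca²⁺][CO3²⁻]/Ksp = (2.28×10^-3)(9.807×10^-5) / 3.090×10^-7 = 0.724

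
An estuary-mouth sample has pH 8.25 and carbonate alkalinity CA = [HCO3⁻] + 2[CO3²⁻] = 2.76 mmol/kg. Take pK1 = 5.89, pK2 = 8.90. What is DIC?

CA = [HCO3⁻] + 2[CO3²⁻] = (α₁ + 2α₂)·DIC
At pH 8.25: [H⁺]/K1 = 10^-2.36 = 0.0043652, K2/[H⁺] = 10^-0.65 = 0.22387
α₁ = 1/(1 + 0.0043652 + 0.22387) = 1/1.2282 = 0.8142; α₂ = α₁·K2/[H⁺] = 0.1823
α₁ + 2α₂ = 1.1787
DIC = CA / (α₁ + 2α₂) = 2.76 / 1.1787 = 2.34 mmol/kg

DIC = 2.34 mmol/kg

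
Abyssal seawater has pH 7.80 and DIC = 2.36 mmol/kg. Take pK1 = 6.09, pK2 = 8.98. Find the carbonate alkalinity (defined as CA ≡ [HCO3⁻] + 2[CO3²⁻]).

CA = [HCO3⁻] + 2[CO3²⁻] = (α₁ + 2α₂)·DIC
At pH 7.80: [H⁺]/K1 = 10^-1.71 = 0.019498, K2/[H⁺] = 10^-1.18 = 0.066069
α₁ = 1/(1 + 0.019498 + 0.066069) = 1/1.0856 = 0.9212; α₂ = α₁·K2/[H⁺] = 0.06086
α₁ + 2α₂ = 1.0429
CA = 1.0429 × 2.36 = 2.46 mmol/kg

CA = 2.46 mmol/kg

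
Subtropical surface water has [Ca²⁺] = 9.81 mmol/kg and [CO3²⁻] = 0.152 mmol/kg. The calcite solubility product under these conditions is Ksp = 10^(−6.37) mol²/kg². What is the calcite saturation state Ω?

Ksp = 10^(−6.37) = 4.266×10^-7
Ω = [Ca²⁺][CO3²⁻]/Ksp = (9.81×10^-3)(0.152×10^-3) / 4.266×10^-7 = 3.50

Ω = 3.50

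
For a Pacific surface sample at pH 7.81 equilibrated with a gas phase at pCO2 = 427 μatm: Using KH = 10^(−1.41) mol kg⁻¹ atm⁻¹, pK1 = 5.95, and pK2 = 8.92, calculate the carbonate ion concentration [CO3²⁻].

[CO2*] = KH · pCO2 = 10^(−1.41) × 427×10^-6 = 1.661×10^-5 mol/kg
α₀ = 1/(1 + K1/[H⁺] + K1K2/[H⁺]²) = 1/(1 + 10^+1.86 + 10^+0.75) = 0.01265
DIC = [CO2*]/α₀ = 1.661×10^-5 / 0.01265 = 1.313 mmol/kg
[CO3²⁻] = α₂·DIC; α₂ = 0.07112, so [CO3²⁻] = 0.07112 × 1.313 = 0.0934 mmol/kg

[CO3²⁻] = 0.0934 mmol/kg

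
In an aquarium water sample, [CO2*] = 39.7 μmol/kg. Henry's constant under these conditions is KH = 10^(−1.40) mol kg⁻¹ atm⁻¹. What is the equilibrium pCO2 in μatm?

pCO2 = 997 μatm

KH = 10^(−1.40) = 3.981×10^-2 mol kg⁻¹ atm⁻¹
pCO2 = [CO2*]/KH = 39.7×10^-6 / 3.981×10^-2 = 9.97×10^-4 atm = 997 μatm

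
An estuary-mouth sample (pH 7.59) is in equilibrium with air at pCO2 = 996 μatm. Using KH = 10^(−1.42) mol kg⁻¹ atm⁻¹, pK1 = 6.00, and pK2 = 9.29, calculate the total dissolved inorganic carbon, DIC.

DIC = 1.54 mmol/kg

[CO2*] = KH · pCO2 = 10^(−1.42) × 996×10^-6 = 3.787×10^-5 mol/kg
α₀ = 1/(1 + K1/[H⁺] + K1K2/[H⁺]²) = 1/(1 + 10^+1.59 + 10^-0.11) = 0.02458
DIC = [CO2*]/α₀ = 3.787×10^-5 / 0.02458 = 1.54 mmol/kg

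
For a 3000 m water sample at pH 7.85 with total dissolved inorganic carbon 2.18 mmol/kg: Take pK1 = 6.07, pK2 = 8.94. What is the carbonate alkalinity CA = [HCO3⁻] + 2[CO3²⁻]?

CA = 2.31 mmol/kg

CA = [HCO3⁻] + 2[CO3²⁻] = (α₁ + 2α₂)·DIC
At pH 7.85: [H⁺]/K1 = 10^-1.78 = 0.016596, K2/[H⁺] = 10^-1.09 = 0.081283
α₁ = 1/(1 + 0.016596 + 0.081283) = 1/1.0979 = 0.9108; α₂ = α₁·K2/[H⁺] = 0.07404
α₁ + 2α₂ = 1.0589
CA = 1.0589 × 2.18 = 2.31 mmol/kg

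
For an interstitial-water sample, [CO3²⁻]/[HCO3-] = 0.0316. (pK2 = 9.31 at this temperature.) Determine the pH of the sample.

pH = 7.81

From K2 = [H⁺][CO3²⁻]/[HCO3-]:  pH = pK2 + log₁₀([CO3²⁻]/[HCO3-])
log₁₀(0.0316) = -1.500
pH = 9.31 + (-1.500) = 7.81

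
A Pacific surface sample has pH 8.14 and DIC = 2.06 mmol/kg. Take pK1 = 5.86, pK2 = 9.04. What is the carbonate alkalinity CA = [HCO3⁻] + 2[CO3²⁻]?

CA = [HCO3⁻] + 2[CO3²⁻] = (α₁ + 2α₂)·DIC
At pH 8.14: [H⁺]/K1 = 10^-2.28 = 0.0052481, K2/[H⁺] = 10^-0.90 = 0.12589
α₁ = 1/(1 + 0.0052481 + 0.12589) = 1/1.1311 = 0.8841; α₂ = α₁·K2/[H⁺] = 0.1113
α₁ + 2α₂ = 1.1067
CA = 1.1067 × 2.06 = 2.28 mmol/kg

CA = 2.28 mmol/kg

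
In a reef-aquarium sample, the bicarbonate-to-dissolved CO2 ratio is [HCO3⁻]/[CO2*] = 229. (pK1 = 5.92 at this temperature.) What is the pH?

From K1 = [H⁺][HCO3⁻]/[CO2*]:  pH = pK1 + log₁₀([HCO3⁻]/[CO2*])
log₁₀(229) = +2.360
pH = 5.92 + (+2.360) = 8.28

pH = 8.28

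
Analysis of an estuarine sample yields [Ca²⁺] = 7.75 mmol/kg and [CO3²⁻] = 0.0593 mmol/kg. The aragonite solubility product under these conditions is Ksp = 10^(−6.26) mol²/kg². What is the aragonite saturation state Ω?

Ω = 0.836

Ksp = 10^(−6.26) = 5.495×10^-7
Ω = [Ca²⁺][CO3²⁻]/Ksp = (7.75×10^-3)(0.0593×10^-3) / 5.495×10^-7 = 0.836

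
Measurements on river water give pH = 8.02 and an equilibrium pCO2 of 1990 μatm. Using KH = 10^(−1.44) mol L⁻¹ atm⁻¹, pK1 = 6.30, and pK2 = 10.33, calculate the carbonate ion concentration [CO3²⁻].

[CO3²⁻] = 18.6 μmol/L

[CO2*] = KH · pCO2 = 10^(−1.44) × 1990×10^-6 = 7.225×10^-5 mol/L
α₀ = 1/(1 + K1/[H⁺] + K1K2/[H⁺]²) = 1/(1 + 10^+1.72 + 10^-0.59) = 0.01861
DIC = [CO2*]/α₀ = 7.225×10^-5 / 0.01861 = 3.883 mmol/L
[CO3²⁻] = α₂·DIC; α₂ = 0.004783, so [CO3²⁻] = 0.004783 × 3.883 = 0.0186 mmol/L = 18.6 μmol/L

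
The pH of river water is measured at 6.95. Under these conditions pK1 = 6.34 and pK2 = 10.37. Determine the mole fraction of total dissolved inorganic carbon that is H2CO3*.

α₀ = 0.197

α₀ = 1 / (1 + K1/[H⁺] + K1K2/[H⁺]²) = 1 / (1 + 10^+0.61 + 10^-2.81)
   = 1 / (1 + 4.0738 + 0.0015488) = 1/5.0754 = 0.1970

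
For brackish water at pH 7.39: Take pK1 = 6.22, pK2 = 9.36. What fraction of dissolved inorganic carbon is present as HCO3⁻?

α₁ = 1 / (1 + [H⁺]/K1 + K2/[H⁺]) = 1 / (1 + 10^-1.17 + 10^-1.97)
   = 1 / (1 + 0.067608 + 0.010715) = 1/1.0783 = 0.9274

α₁ = 0.927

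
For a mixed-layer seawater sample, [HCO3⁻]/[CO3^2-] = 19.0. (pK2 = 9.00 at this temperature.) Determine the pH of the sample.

pH = 7.72

From K2 = [H⁺][CO3^2-]/[HCO3⁻]:  pH = pK2 − log₁₀([HCO3⁻]/[CO3^2-])
log₁₀(19.0) = +1.279
pH = 9.00 − (+1.279) = 7.72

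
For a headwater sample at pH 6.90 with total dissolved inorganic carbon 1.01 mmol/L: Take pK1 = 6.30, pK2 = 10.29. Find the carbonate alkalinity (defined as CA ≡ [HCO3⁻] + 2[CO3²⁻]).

CA = [HCO3⁻] + 2[CO3²⁻] = (α₁ + 2α₂)·DIC
At pH 6.90: [H⁺]/K1 = 10^-0.60 = 0.25119, K2/[H⁺] = 10^-3.39 = 0.00040738
α₁ = 1/(1 + 0.25119 + 0.00040738) = 1/1.2516 = 0.7990; α₂ = α₁·K2/[H⁺] = 0.0003255
α₁ + 2α₂ = 0.7996
CA = 0.7996 × 1.01 = 0.808 mmol/L

CA = 0.808 mmol/L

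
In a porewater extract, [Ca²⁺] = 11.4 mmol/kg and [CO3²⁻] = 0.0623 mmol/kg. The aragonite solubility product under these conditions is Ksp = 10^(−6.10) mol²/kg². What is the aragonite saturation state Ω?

Ksp = 10^(−6.10) = 7.943×10^-7
Ω = [Ca²⁺][CO3²⁻]/Ksp = (11.4×10^-3)(0.0623×10^-3) / 7.943×10^-7 = 0.894

Ω = 0.894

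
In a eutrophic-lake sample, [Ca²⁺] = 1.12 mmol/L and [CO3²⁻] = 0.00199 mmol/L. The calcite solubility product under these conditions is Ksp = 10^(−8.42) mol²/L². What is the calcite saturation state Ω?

Ksp = 10^(−8.42) = 3.802×10^-9
Ω = [Ca²⁺][CO3²⁻]/Ksp = (1.12×10^-3)(0.00199×10^-3) / 3.802×10^-9 = 0.586

Ω = 0.586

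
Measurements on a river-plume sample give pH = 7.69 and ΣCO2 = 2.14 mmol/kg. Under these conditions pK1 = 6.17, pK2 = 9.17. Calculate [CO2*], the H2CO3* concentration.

α₀ = 1 / (1 + K1/[H⁺] + K1K2/[H⁺]²) = 1 / (1 + 10^+1.52 + 10^+0.04)
   = 1 / (1 + 33.113 + 1.0965) = 1/35.210 = 0.02840
[CO2*] = α₀ × DIC = 0.02840 × 2.14 = 0.0608 mmol/kg

[CO2*] = 0.0608 mmol/kg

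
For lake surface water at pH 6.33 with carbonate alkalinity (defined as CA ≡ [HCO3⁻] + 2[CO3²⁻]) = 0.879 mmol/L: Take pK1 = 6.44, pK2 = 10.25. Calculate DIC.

DIC = 2.01 mmol/L

CA = [HCO3⁻] + 2[CO3²⁻] = (α₁ + 2α₂)·DIC
At pH 6.33: [H⁺]/K1 = 10^0.11 = 1.2882, K2/[H⁺] = 10^-3.92 = 0.00012023
α₁ = 1/(1 + 1.2882 + 0.00012023) = 1/2.2884 = 0.4370; α₂ = α₁·K2/[H⁺] = 5.254×10^-5
α₁ + 2α₂ = 0.4371
DIC = CA / (α₁ + 2α₂) = 0.879 / 0.4371 = 2.01 mmol/L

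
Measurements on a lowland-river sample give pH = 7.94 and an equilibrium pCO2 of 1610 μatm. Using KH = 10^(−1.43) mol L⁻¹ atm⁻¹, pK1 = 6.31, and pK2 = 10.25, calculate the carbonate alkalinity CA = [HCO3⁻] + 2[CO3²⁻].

CA = 2.58 mmol/L

[CO2*] = KH · pCO2 = 10^(−1.43) × 1610×10^-6 = 5.982×10^-5 mol/L
α₀ = 1/(1 + K1/[H⁺] + K1K2/[H⁺]²) = 1/(1 + 10^+1.63 + 10^-0.68) = 0.02280
DIC = [CO2*]/α₀ = 5.982×10^-5 / 0.02280 = 2.624 mmol/L
CA = (α₁ + 2α₂)·DIC = (0.9724 + 2×0.004763) × 2.624 = 2.58 mmol/L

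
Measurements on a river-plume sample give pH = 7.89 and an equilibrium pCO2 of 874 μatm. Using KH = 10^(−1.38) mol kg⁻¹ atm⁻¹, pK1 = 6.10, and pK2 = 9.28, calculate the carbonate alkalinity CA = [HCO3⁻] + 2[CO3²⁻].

[CO2*] = KH · pCO2 = 10^(−1.38) × 874×10^-6 = 3.643×10^-5 mol/kg
α₀ = 1/(1 + K1/[H⁺] + K1K2/[H⁺]²) = 1/(1 + 10^+1.79 + 10^+0.40) = 0.01534
DIC = [CO2*]/α₀ = 3.643×10^-5 / 0.01534 = 2.374 mmol/kg
CA = (α₁ + 2α₂)·DIC = (0.9461 + 2×0.03854) × 2.374 = 2.43 mmol/kg

CA = 2.43 mmol/kg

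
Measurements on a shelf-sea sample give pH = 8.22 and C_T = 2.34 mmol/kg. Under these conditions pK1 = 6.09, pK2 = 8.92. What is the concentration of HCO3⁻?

α₁ = 1 / (1 + [H⁺]/K1 + K2/[H⁺]) = 1 / (1 + 10^-2.13 + 10^-0.70)
   = 1 / (1 + 0.0074131 + 0.19953) = 1/1.2069 = 0.8285
[HCO3⁻] = α₁ × DIC = 0.8285 × 2.34 = 1.94 mmol/kg

[HCO3⁻] = 1.94 mmol/kg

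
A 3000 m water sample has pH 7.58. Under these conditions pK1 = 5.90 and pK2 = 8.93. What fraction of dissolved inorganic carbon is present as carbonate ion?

α₂ = 0.0419

α₂ = 1 / (1 + [H⁺]/K2 + [H⁺]²/(K1K2)) = 1 / (1 + 10^+1.35 + 10^-0.33)
   = 1 / (1 + 22.387 + 0.46774) = 1/23.855 = 0.04192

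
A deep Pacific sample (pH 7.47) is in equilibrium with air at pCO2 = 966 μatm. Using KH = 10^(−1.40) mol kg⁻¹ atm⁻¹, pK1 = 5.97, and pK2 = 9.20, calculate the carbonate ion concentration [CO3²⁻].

[CO2*] = KH · pCO2 = 10^(−1.40) × 966×10^-6 = 3.846×10^-5 mol/kg
α₀ = 1/(1 + K1/[H⁺] + K1K2/[H⁺]²) = 1/(1 + 10^+1.50 + 10^-0.23) = 0.03011
DIC = [CO2*]/α₀ = 3.846×10^-5 / 0.03011 = 1.277 mmol/kg
[CO3²⁻] = α₂·DIC; α₂ = 0.01773, so [CO3²⁻] = 0.01773 × 1.277 = 0.0226 mmol/kg

[CO3²⁻] = 0.0226 mmol/kg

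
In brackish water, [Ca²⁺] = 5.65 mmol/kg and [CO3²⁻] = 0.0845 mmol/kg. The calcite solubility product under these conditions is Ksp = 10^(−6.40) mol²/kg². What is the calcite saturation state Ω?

Ksp = 10^(−6.40) = 3.981×10^-7
Ω = [Ca²⁺][CO3²⁻]/Ksp = (5.65×10^-3)(0.0845×10^-3) / 3.981×10^-7 = 1.20

Ω = 1.20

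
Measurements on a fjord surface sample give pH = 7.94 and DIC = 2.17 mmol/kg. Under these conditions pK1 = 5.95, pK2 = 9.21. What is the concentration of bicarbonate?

[HCO3⁻] = 2.04 mmol/kg

α₁ = 1 / (1 + [H⁺]/K1 + K2/[H⁺]) = 1 / (1 + 10^-1.99 + 10^-1.27)
   = 1 / (1 + 0.010233 + 0.053703) = 1/1.0639 = 0.9399
[HCO3⁻] = α₁ × DIC = 0.9399 × 2.17 = 2.04 mmol/kg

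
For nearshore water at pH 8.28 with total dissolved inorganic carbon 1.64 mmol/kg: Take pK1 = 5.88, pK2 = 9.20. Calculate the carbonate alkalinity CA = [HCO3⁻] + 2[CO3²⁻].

CA = 1.81 mmol/kg

CA = [HCO3⁻] + 2[CO3²⁻] = (α₁ + 2α₂)·DIC
At pH 8.28: [H⁺]/K1 = 10^-2.40 = 0.0039811, K2/[H⁺] = 10^-0.92 = 0.12023
α₁ = 1/(1 + 0.0039811 + 0.12023) = 1/1.1242 = 0.8895; α₂ = α₁·K2/[H⁺] = 0.1069
α₁ + 2α₂ = 1.1034
CA = 1.1034 × 1.64 = 1.81 mmol/kg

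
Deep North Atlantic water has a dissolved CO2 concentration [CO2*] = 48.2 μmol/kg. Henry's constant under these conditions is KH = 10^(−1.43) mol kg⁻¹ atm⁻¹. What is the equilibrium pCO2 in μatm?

pCO2 = 1300 μatm

KH = 10^(−1.43) = 3.715×10^-2 mol kg⁻¹ atm⁻¹
pCO2 = [CO2*]/KH = 48.2×10^-6 / 3.715×10^-2 = 1.30×10^-3 atm = 1300 μatm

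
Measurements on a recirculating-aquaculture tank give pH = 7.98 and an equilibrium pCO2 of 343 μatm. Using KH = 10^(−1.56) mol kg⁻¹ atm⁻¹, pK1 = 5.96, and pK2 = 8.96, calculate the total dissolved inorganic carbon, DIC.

DIC = 1.10 mmol/kg

[CO2*] = KH · pCO2 = 10^(−1.56) × 343×10^-6 = 9.447×10^-6 mol/kg
α₀ = 1/(1 + K1/[H⁺] + K1K2/[H⁺]²) = 1/(1 + 10^+2.02 + 10^+1.04) = 0.008571
DIC = [CO2*]/α₀ = 9.447×10^-6 / 0.008571 = 1.10 mmol/kg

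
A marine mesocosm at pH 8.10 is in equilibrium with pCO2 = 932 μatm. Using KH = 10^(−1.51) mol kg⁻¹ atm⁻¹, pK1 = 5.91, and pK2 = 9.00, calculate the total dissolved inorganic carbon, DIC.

DIC = 5.05 mmol/kg

[CO2*] = KH · pCO2 = 10^(−1.51) × 932×10^-6 = 2.880×10^-5 mol/kg
α₀ = 1/(1 + K1/[H⁺] + K1K2/[H⁺]²) = 1/(1 + 10^+2.19 + 10^+1.29) = 0.005702
DIC = [CO2*]/α₀ = 2.880×10^-5 / 0.005702 = 5.05 mmol/kg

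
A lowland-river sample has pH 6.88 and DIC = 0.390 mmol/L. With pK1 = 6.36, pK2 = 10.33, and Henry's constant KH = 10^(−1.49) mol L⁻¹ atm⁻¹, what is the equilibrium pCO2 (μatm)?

pCO2 = 2790 μatm

α₀ = 1 / (1 + K1/[H⁺] + K1K2/[H⁺]²) = 1 / (1 + 10^+0.52 + 10^-2.93)
   = 1 / (1 + 3.3113 + 0.0011749) = 1/4.3125 = 0.2319
[CO2*] = α₀ × DIC = 0.2319 × 0.390 = 0.09044 mmol/L
pCO2 = [CO2*]/KH = 9.044×10^-5 / 3.236×10^-2 = 2790 μatm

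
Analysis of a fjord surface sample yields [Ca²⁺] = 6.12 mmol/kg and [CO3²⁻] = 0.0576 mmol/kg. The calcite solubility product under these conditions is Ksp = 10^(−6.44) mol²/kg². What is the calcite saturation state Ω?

Ksp = 10^(−6.44) = 3.631×10^-7
Ω = [Ca²⁺][CO3²⁻]/Ksp = (6.12×10^-3)(0.0576×10^-3) / 3.631×10^-7 = 0.971

Ω = 0.971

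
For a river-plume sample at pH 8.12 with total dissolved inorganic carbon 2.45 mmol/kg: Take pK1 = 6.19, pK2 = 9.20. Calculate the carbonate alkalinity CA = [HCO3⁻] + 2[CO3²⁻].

CA = [HCO3⁻] + 2[CO3²⁻] = (α₁ + 2α₂)·DIC
At pH 8.12: [H⁺]/K1 = 10^-1.93 = 0.011749, K2/[H⁺] = 10^-1.08 = 0.083176
α₁ = 1/(1 + 0.011749 + 0.083176) = 1/1.0949 = 0.9133; α₂ = α₁·K2/[H⁺] = 0.07597
α₁ + 2α₂ = 1.0652
CA = 1.0652 × 2.45 = 2.61 mmol/kg

CA = 2.61 mmol/kg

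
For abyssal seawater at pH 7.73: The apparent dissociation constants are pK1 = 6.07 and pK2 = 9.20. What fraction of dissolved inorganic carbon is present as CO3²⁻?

α₂ = 0.0321

α₂ = 1 / (1 + [H⁺]/K2 + [H⁺]²/(K1K2)) = 1 / (1 + 10^+1.47 + 10^-0.19)
   = 1 / (1 + 29.512 + 0.64565) = 1/31.158 = 0.03209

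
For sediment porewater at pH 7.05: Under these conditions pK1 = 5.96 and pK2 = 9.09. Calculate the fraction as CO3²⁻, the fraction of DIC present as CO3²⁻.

α₂ = 1 / (1 + [H⁺]/K2 + [H⁺]²/(K1K2)) = 1 / (1 + 10^+2.04 + 10^+0.95)
   = 1 / (1 + 109.65 + 8.9125) = 1/119.56 = 0.008364

α₂ = 0.00836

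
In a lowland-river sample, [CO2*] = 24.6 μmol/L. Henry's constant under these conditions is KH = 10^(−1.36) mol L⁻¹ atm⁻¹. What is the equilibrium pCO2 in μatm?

pCO2 = 564 μatm

KH = 10^(−1.36) = 4.365×10^-2 mol L⁻¹ atm⁻¹
pCO2 = [CO2*]/KH = 24.6×10^-6 / 4.365×10^-2 = 5.64×10^-4 atm = 564 μatm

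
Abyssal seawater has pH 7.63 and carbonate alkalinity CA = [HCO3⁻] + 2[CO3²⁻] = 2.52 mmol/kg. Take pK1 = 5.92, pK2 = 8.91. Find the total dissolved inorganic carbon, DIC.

CA = [HCO3⁻] + 2[CO3²⁻] = (α₁ + 2α₂)·DIC
At pH 7.63: [H⁺]/K1 = 10^-1.71 = 0.019498, K2/[H⁺] = 10^-1.28 = 0.052481
α₁ = 1/(1 + 0.019498 + 0.052481) = 1/1.0720 = 0.9329; α₂ = α₁·K2/[H⁺] = 0.04896
α₁ + 2α₂ = 1.0308
DIC = CA / (α₁ + 2α₂) = 2.52 / 1.0308 = 2.44 mmol/kg

DIC = 2.44 mmol/kg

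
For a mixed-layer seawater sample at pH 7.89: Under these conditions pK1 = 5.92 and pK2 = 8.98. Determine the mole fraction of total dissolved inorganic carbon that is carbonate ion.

α₂ = 0.0744

α₂ = 1 / (1 + [H⁺]/K2 + [H⁺]²/(K1K2)) = 1 / (1 + 10^+1.09 + 10^-0.88)
   = 1 / (1 + 12.303 + 0.13183) = 1/13.435 = 0.07444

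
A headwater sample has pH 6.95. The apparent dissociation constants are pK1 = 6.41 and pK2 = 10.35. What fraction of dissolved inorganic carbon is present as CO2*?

α₀ = 0.224

α₀ = 1 / (1 + K1/[H⁺] + K1K2/[H⁺]²) = 1 / (1 + 10^+0.54 + 10^-2.86)
   = 1 / (1 + 3.4674 + 0.0013804) = 1/4.4687 = 0.2238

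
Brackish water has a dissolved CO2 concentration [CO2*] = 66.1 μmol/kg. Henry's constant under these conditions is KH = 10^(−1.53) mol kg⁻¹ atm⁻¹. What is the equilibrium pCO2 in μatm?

pCO2 = 2240 μatm

KH = 10^(−1.53) = 2.951×10^-2 mol kg⁻¹ atm⁻¹
pCO2 = [CO2*]/KH = 66.1×10^-6 / 2.951×10^-2 = 2.24×10^-3 atm = 2240 μatm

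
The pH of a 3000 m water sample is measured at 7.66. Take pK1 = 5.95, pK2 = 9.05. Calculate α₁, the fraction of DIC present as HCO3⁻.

α₁ = 1 / (1 + [H⁺]/K1 + K2/[H⁺]) = 1 / (1 + 10^-1.71 + 10^-1.39)
   = 1 / (1 + 0.019498 + 0.040738) = 1/1.0602 = 0.9432

α₁ = 0.943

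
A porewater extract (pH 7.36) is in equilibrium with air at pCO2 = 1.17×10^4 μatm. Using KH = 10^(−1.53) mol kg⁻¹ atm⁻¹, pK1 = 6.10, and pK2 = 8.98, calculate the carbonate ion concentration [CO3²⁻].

[CO2*] = KH · pCO2 = 10^(−1.53) × 1.17×10^4×10^-6 = 3.453×10^-4 mol/kg
α₀ = 1/(1 + K1/[H⁺] + K1K2/[H⁺]²) = 1/(1 + 10^+1.26 + 10^-0.36) = 0.05093
DIC = [CO2*]/α₀ = 3.453×10^-4 / 0.05093 = 6.779 mmol/kg
[CO3²⁻] = α₂·DIC; α₂ = 0.02223, so [CO3²⁻] = 0.02223 × 6.779 = 0.151 mmol/kg

[CO3²⁻] = 0.151 mmol/kg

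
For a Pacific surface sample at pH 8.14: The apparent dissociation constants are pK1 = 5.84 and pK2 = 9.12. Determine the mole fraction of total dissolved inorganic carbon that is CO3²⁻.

α₂ = 0.0944

α₂ = 1 / (1 + [H⁺]/K2 + [H⁺]²/(K1K2)) = 1 / (1 + 10^+0.98 + 10^-1.32)
   = 1 / (1 + 9.5499 + 0.047863) = 1/10.598 = 0.09436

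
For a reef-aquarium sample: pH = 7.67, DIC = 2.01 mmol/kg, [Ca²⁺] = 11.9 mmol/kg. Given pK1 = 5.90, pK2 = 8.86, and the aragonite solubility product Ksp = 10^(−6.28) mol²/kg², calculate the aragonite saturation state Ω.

α₂ = 1 / (1 + [H⁺]/K2 + [H⁺]²/(K1K2)) = 1 / (1 + 10^+1.19 + 10^-0.58)
   = 1 / (1 + 15.488 + 0.26303) = 1/16.751 = 0.05970
[CO3²⁻] = α₂ × DIC = 0.05970 × 2.01 = 0.1200 mmol/kg
Ksp = 10^(−6.28) = 5.248×10^-7
Ω = [Ca²⁺][CO3²⁻]/Ksp = (11.9×10^-3)(1.200×10^-4) / 5.248×10^-7 = 2.72

Ω = 2.72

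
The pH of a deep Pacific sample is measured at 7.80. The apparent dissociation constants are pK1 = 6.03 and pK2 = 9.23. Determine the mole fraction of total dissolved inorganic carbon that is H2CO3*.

α₀ = 0.0161

α₀ = 1 / (1 + K1/[H⁺] + K1K2/[H⁺]²) = 1 / (1 + 10^+1.77 + 10^+0.34)
   = 1 / (1 + 58.884 + 2.1878) = 1/62.072 = 0.01611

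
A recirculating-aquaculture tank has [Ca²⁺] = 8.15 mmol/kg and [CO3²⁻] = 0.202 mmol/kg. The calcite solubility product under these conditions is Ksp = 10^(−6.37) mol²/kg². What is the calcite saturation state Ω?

Ω = 3.86

Ksp = 10^(−6.37) = 4.266×10^-7
Ω = [Ca²⁺][CO3²⁻]/Ksp = (8.15×10^-3)(0.202×10^-3) / 4.266×10^-7 = 3.86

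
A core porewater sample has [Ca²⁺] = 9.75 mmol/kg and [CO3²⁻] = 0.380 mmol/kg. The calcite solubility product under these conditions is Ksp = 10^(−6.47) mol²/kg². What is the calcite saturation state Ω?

Ksp = 10^(−6.47) = 3.388×10^-7
Ω = [Ca²⁺][CO3²⁻]/Ksp = (9.75×10^-3)(0.380×10^-3) / 3.388×10^-7 = 10.9

Ω = 10.9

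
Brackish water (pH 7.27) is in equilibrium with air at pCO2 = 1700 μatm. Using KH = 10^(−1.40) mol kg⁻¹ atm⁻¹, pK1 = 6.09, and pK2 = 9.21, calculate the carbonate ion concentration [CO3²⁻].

[CO3²⁻] = 11.8 μmol/kg

[CO2*] = KH · pCO2 = 10^(−1.40) × 1700×10^-6 = 6.768×10^-5 mol/kg
α₀ = 1/(1 + K1/[H⁺] + K1K2/[H⁺]²) = 1/(1 + 10^+1.18 + 10^-0.76) = 0.06131
DIC = [CO2*]/α₀ = 6.768×10^-5 / 0.06131 = 1.104 mmol/kg
[CO3²⁻] = α₂·DIC; α₂ = 0.01066, so [CO3²⁻] = 0.01066 × 1.104 = 0.0118 mmol/kg = 11.8 μmol/kg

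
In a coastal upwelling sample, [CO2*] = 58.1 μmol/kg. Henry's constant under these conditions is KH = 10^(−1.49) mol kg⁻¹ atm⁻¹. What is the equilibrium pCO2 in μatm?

KH = 10^(−1.49) = 3.236×10^-2 mol kg⁻¹ atm⁻¹
pCO2 = [CO2*]/KH = 58.1×10^-6 / 3.236×10^-2 = 1.80×10^-3 atm = 1800 μatm

pCO2 = 1800 μatm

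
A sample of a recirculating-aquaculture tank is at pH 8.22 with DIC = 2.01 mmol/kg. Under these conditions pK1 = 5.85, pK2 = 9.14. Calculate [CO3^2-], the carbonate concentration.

[CO3²⁻] = 0.215 mmol/kg

α₂ = 1 / (1 + [H⁺]/K2 + [H⁺]²/(K1K2)) = 1 / (1 + 10^+0.92 + 10^-1.45)
   = 1 / (1 + 8.3176 + 0.035481) = 1/9.3531 = 0.1069
[CO3²⁻] = α₂ × DIC = 0.1069 × 2.01 = 0.215 mmol/kg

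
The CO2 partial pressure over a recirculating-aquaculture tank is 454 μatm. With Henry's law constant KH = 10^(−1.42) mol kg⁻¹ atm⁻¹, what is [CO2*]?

[CO2*] = 17.3 μmol/kg

KH = 10^(−1.42) = 3.802×10^-2 mol kg⁻¹ atm⁻¹
[CO2*] = KH · pCO2 = 3.802×10^-2 × 454×10^-6 atm = 1.73×10^-5 mol/kg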